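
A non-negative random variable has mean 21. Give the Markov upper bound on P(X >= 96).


Markov: P(X >= a) <= E[X]/a
P(X >= 96) <= 21/96 = 7/32

7/32


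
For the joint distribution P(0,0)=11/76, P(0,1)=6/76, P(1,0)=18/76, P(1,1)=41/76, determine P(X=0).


P(X=0) = P(0,0)+P(0,1) = 11/76 + 6/76 = 17/76

17/76


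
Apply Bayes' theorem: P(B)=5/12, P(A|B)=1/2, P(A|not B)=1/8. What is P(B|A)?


P(A) = P(A|B)P(B) + P(A|B')P(B') = 1/2*5/12 + 1/8*7/12 = 9/32
P(B|A) = P(A|B)P(B)/P(A) = (5/24)/(9/32) = 20/27

20/27


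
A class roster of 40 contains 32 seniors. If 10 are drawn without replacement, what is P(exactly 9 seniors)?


P(X=9) = C(32,9)*C(8,1) / C(40,10)
= 28048800*8 / 847660528
= 224390400/847660528 = 34800/131461

34800/131461


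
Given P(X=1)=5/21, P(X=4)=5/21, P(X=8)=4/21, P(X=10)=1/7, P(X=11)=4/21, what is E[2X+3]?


E[2X+3] = sum(g(x)*P(x))
= 5*5/21 + 11*5/21 + 19*4/21 + 23*1/7 + 25*4/21
= 325/21

325/21


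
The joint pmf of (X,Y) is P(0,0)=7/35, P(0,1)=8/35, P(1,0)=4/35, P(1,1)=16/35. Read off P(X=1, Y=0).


Read from table: P(X=1, Y=0) = 4/35

4/35


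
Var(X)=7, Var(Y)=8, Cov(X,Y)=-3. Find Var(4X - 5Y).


Var(4X - 5Y) = 4^2*Var(X) + (-5)^2*Var(Y) + 2*4*(-5)*Cov(X,Y)
= 16*7 + 25*8 - 40*(-3)
= 112 + 200 + 120 = 432

432


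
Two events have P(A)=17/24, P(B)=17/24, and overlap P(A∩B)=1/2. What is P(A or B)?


P(A∪B) = P(A) + P(B) - P(A∩B)
= 17/24 + 17/24 - 1/2 = 11/12

11/12


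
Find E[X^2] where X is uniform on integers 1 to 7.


E[X^2] = (1/7) * sum(x^2 for x=1..7)
= 140/7 = 20

20


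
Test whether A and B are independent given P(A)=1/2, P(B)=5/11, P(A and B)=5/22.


P(A)*P(B) = 1/2*5/11 = 5/22
P(A∩B) = 5/22, which equals P(A)P(B), so independent

Yes, A and B are independent


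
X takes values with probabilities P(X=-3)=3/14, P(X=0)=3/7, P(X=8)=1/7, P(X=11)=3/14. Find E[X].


E[X] = sum(x * P(x))
= -3*3/14 + 0*3/7 + 8*1/7 + 11*3/14
= 20/7

20/7


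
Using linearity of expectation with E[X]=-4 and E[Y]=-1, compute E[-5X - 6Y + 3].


E[-5X - 6Y + 3] = -5*E[X] - 6*E[Y] + 3
= (-5)*(-4) + (-6)*(-1) + (3)
= 20 + 6 + 3 = 29

29


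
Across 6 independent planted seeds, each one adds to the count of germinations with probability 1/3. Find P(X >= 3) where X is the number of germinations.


P(X>=3) = P(X=3) + P(X=4) + P(X=5) + P(X=6)
= 160/729 + 20/243 + 4/243 + 1/729
= 233/729

233/729


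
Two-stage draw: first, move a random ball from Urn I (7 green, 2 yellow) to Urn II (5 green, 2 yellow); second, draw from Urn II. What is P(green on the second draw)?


P(transfer green) = 7/9; P(transfer yellow) = 2/9
If green transferred: Urn II has 6 green of 8, so P(green|green moved) = 3/4
If yellow transferred: Urn II has 5 green of 8, so P(green|yellow moved) = 5/8
By total probability: P(green) = 7/9*3/4 + 2/9*5/8 = 13/18

13/18


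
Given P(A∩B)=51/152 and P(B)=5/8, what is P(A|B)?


P(A|B) = P(A∩B)/P(B) = (51/152)/(95/152) = 51/95

51/95


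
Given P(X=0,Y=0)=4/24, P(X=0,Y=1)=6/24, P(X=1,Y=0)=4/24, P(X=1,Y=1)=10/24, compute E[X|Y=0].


P(Y=0) = 8/24
E[X|Y=0] = (0*4 + 1*4)/8 = 4/8 = 1/2

1/2


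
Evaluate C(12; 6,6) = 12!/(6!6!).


12! = 479001600
Denominator: 6!=720 * 6!=720
Coefficient = 479001600 / 518400 = 924

924


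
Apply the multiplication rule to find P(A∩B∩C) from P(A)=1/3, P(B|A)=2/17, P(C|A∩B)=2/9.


P(A∩B∩C) = P(A) * P(B|A) * P(C|A∩B)
= 1/3 * 2/17 * 2/9
= 2/51 * 2/9 = 4/459

4/459


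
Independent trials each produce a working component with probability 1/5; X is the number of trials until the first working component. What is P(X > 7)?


P(X > 7) = P(first 7 trials all fail) = (1-p)^7 = (4/5)^7 = 16384/78125

16384/78125


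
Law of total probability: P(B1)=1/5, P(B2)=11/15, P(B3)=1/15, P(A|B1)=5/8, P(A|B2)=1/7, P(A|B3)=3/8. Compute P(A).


P(A) = P(A|B1)P(B1) + P(A|B2)P(B2) + P(A|B3)P(B3)
= 5/8*1/5 + 1/7*11/15 + 3/8*1/15
= 1/8 + 11/105 + 1/40 = 107/420

107/420


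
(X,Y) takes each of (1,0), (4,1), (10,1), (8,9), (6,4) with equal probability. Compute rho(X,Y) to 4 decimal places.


Cov(X,Y) = 4.6000, Var(X) = 9.7600, Var(Y) = 10.8000
rho = Cov/(sqrt(VarX)*sqrt(VarY)) = 0.4480

0.4480


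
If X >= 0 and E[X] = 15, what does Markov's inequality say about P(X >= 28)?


Markov: P(X >= a) <= E[X]/a
P(X >= 28) <= 15/28

15/28


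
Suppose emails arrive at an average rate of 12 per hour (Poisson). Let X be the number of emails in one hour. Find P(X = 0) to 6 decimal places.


P(X=0) = e^(-12) * 12^0 / 0!
≈ 0.000006144212353 * 1 / 1
≈ 0.000006

0.000006


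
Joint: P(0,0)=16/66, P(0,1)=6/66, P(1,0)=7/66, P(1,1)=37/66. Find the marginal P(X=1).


P(X=1) = P(1,0)+P(1,1) = 7/66 + 37/66 = 44/66 = 2/3

2/3


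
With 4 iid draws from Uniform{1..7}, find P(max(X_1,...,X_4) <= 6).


P(max <= 6) = P(all X_i <= 6) = (P(X_1 <= 6))^4
= (6/7)^4 = 1296/2401

1296/2401


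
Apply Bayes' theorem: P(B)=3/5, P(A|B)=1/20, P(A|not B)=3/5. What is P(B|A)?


P(A) = P(A|B)P(B) + P(A|B')P(B') = 1/20*3/5 + 3/5*2/5 = 27/100
P(B|A) = P(A|B)P(B)/P(A) = (3/100)/(27/100) = 1/9

1/9


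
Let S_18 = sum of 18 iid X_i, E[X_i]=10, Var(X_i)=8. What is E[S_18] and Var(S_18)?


E[S_n] = n*mu = 18*10 = 180
Var(S_n) = n*sigma^2 = 18*8 = 144

E[S_18]=180, Var(S_18)=144


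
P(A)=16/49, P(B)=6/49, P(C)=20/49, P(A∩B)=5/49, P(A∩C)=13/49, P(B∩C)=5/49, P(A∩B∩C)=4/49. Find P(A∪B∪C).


P(A∪B∪C) = P(A)+P(B)+P(C) - P(AB)-P(AC)-P(BC) + P(ABC)
= 16/49+6/49+20/49 - 5/49-13/49-5/49 + 4/49
= 23/49

23/49


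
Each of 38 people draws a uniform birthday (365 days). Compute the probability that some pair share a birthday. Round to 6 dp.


P(all different) = prod((365-i)/365 for i=0..37) = 0.135932
P(at least one match) = 1 - 0.135932 = 0.864068

0.864068


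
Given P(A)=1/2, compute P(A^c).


P(A') = 1 - P(A) = 1 - 1/2 = 1/2

1/2


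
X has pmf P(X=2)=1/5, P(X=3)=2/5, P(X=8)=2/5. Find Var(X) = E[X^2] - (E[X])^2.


E[X] = 24/5, E[X^2] = 30
Var(X) = E[X^2] - (E[X])^2 = 30 - (24/5)^2 = 174/25

174/25


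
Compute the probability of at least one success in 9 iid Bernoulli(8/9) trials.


P(at least one) = 1 - P(none)
P(none) = (1 - 8/9)^9 = (1/9)^9 = 1/387420489
P(at least one) = 1 - 1/387420489 = 387420488/387420489

387420488/387420489


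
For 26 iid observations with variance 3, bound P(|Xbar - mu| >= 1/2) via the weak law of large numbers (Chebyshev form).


Var(Xbar) = Var(X)/n = 3/26
Chebyshev: P(|Xbar-mu| >= 1/2) <= Var(Xbar)/(1/2)^2 = (3/26)/(1/4) = 6/13

6/13


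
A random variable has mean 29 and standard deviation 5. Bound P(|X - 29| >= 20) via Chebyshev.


k = 20/5 = 4
Chebyshev: P(|X-mu| >= k*sigma) <= 1/k^2 = 1/4^2 = 1/16

1/16


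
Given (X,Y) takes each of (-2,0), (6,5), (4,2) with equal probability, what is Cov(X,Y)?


E[X]=8/3, E[Y]=7/3, E[XY]=38/3
Cov(X,Y) = E[XY] - E[X]E[Y] = 38/3 - 8/3*7/3 = 58/9

58/9


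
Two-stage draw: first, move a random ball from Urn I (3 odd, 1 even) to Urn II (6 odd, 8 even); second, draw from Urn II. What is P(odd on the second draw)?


P(transfer odd) = 3/4; P(transfer even) = 1/4
If odd transferred: Urn II has 7 odd of 15, so P(odd|odd moved) = 7/15
If even transferred: Urn II has 6 odd of 15, so P(odd|even moved) = 2/5
By total probability: P(odd) = 3/4*7/15 + 1/4*2/5 = 9/20

9/20


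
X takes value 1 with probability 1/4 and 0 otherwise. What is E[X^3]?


For Bernoulli: X in {0,1}
E[X^3] = 0^3*(1-1/4) + 1^3*1/4 = 1/4

1/4


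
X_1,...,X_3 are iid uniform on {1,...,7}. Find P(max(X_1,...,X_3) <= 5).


P(max <= 5) = P(all X_i <= 5) = (P(X_1 <= 5))^3
= (5/7)^3 = 125/343

125/343


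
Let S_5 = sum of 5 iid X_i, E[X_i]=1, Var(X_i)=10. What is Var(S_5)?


By independence, Var(S_n) = n*Var(X_1) = 5*10 = 50

50


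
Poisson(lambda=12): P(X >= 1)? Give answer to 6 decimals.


P(X>=1) = 1 - P(X<=0) = 1 - (e^(-12)*12^0/0!)
≈ 1 - 0.0000061442 = 0.9999938558
≈ 0.999994

0.999994


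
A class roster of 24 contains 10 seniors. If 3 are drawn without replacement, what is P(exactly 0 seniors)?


P(X=0) = C(10,0)*C(14,3) / C(24,3)
= 1*364 / 2024
= 364/2024 = 91/506

91/506


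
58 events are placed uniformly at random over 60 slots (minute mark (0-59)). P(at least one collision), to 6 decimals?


P(all different) = prod((60-i)/60 for i=0..57) = 0.000000
P(at least one match) = 1 - 0.000000 = 1.000000

1.000000


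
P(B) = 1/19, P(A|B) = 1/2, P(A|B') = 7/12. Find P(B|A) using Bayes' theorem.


P(A) = P(A|B)P(B) + P(A|B')P(B') = 1/2*1/19 + 7/12*18/19 = 11/19
P(B|A) = P(A|B)P(B)/P(A) = (1/38)/(11/19) = 1/22

1/22


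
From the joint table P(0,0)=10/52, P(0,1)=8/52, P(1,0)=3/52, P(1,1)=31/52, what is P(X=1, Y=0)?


Read from table: P(X=1, Y=0) = 3/52

3/52


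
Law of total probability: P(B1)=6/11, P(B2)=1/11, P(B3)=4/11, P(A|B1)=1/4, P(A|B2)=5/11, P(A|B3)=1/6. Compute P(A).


P(A) = P(A|B1)P(B1) + P(A|B2)P(B2) + P(A|B3)P(B3)
= 1/4*6/11 + 5/11*1/11 + 1/6*4/11
= 3/22 + 5/121 + 2/33 = 173/726

173/726


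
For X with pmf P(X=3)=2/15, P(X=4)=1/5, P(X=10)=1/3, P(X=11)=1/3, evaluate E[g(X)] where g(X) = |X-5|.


E[|X-5|] = sum(g(x)*P(x))
= 2*2/15 + 1*1/5 + 5*1/3 + 6*1/3
= 62/15

62/15


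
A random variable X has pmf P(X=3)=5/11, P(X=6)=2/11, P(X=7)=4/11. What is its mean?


E[X] = sum(x * P(x))
= 3*5/11 + 6*2/11 + 7*4/11
= 5

5


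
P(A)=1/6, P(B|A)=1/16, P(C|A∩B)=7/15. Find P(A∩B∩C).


P(A∩B∩C) = P(A) * P(B|A) * P(C|A∩B)
= 1/6 * 1/16 * 7/15
= 1/96 * 7/15 = 7/1440

7/1440


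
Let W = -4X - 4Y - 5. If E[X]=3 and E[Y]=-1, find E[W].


E[-4X - 4Y - 5] = -4*E[X] - 4*E[Y] - 5
= (-4)*(3) + (-4)*(-1) + (-5)
= -12 + 4 - 5 = -13

-13


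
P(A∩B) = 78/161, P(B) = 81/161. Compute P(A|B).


P(A|B) = P(A∩B)/P(B) = (78/161)/(81/161) = 78/81 = 26/27

26/27


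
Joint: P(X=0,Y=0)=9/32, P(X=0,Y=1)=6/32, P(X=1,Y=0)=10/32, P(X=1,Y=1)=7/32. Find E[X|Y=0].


P(Y=0) = 19/32
E[X|Y=0] = (0*9 + 1*10)/19 = 10/19

10/19


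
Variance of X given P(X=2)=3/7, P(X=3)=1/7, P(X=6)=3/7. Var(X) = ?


E[X] = 27/7, E[X^2] = 129/7
Var(X) = E[X^2] - (E[X])^2 = 129/7 - (27/7)^2 = 174/49

174/49


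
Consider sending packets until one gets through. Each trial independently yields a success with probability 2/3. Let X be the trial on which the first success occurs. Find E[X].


For geometric (trials until first success), E[X] = 1/p = 1/(2/3) = 3/2

3/2


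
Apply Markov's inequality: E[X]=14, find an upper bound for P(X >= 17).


Markov: P(X >= a) <= E[X]/a
P(X >= 17) <= 14/17

14/17


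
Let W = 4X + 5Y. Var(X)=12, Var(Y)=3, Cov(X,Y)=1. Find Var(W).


Var(4X + 5Y) = 4^2*Var(X) + 5^2*Var(Y) + 2*4*5*Cov(X,Y)
= 16*12 + 25*3 + 40*1
= 192 + 75 + 40 = 307

307


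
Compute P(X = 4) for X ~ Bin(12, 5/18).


P(X=4) = C(12,4) * p^4 * (1-p)^8
= 495 * 625/104976 * 815730721/11019960576
= 28040743534375/128536820158464

28040743534375/128536820158464


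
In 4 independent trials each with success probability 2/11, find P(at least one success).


P(at least one) = 1 - P(none)
P(none) = (1 - 2/11)^4 = (9/11)^4 = 6561/14641
P(at least one) = 1 - 6561/14641 = 8080/14641

8080/14641


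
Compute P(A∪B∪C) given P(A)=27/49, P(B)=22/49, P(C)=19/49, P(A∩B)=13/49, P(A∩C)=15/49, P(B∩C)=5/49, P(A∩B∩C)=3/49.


P(A∪B∪C) = P(A)+P(B)+P(C) - P(AB)-P(AC)-P(BC) + P(ABC)
= 27/49+22/49+19/49 - 13/49-15/49-5/49 + 3/49
= 38/49

38/49


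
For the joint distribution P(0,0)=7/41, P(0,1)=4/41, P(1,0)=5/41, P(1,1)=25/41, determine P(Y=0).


P(Y=0) = P(0,0)+P(1,0) = 7/41 + 5/41 = 12/41

12/41


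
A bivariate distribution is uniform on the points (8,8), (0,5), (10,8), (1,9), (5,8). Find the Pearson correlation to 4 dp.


Cov(X,Y) = 2.1200, Var(X) = 14.9600, Var(Y) = 1.8400
rho = Cov/(sqrt(VarX)*sqrt(VarY)) = 0.4041

0.4041


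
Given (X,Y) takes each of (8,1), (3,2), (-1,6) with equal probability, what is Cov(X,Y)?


E[X]=10/3, E[Y]=3, E[XY]=8/3
Cov(X,Y) = E[XY] - E[X]E[Y] = 8/3 - 10/3*3 = -22/3

-22/3


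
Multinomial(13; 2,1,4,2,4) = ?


13! = 6227020800
Denominator: 2!=2 * 1!=1 * 4!=24 * 2!=2 * 4!=24
Coefficient = 6227020800 / 2304 = 2702700

2702700


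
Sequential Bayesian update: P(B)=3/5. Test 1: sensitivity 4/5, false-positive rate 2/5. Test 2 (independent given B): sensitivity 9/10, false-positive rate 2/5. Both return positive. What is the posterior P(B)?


After test 1: P(+) = 4/5*3/5 + 2/5*2/5 = 16/25
P(B|+) = (12/25)/(16/25) = 3/4
After test 2 (use post1 as new prior): P(+) = 9/10*3/4 + 2/5*1/4 = 31/40
P(B|+,+) = (27/40)/(31/40) = 27/31

27/31


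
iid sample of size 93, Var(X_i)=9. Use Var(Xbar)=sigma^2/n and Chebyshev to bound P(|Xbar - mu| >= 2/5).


Var(Xbar) = Var(X)/n = 9/93
Chebyshev: P(|Xbar-mu| >= 2/5) <= Var(Xbar)/(2/5)^2 = (3/31)/(4/25) = 75/124

75/124


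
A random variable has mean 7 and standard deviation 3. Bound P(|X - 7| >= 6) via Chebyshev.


k = 6/3 = 2
Chebyshev: P(|X-mu| >= k*sigma) <= 1/k^2 = 1/2^2 = 1/4

1/4


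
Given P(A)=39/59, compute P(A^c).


P(A') = 1 - P(A) = 1 - 39/59 = 20/59

20/59


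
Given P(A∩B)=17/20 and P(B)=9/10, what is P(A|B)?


P(A|B) = P(A∩B)/P(B) = (85/100)/(90/100) = 85/90 = 17/18

17/18


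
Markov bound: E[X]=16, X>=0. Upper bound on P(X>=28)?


Markov: P(X >= a) <= E[X]/a
P(X >= 28) <= 16/28 = 4/7

4/7


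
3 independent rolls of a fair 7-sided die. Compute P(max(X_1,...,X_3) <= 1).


P(max <= 1) = P(all X_i <= 1) = (P(X_1 <= 1))^3
= (1/7)^3 = 1/343

1/343


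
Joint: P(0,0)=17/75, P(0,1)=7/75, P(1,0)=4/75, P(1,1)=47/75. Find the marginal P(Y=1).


P(Y=1) = P(0,1)+P(1,1) = 7/75 + 47/75 = 54/75 = 18/25

18/25


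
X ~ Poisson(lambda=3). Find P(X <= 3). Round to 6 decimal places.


P(X<=3) = e^(-3)*3^0/0! + e^(-3)*3^1/1! + e^(-3)*3^2/2! + e^(-3)*3^3/3!
≈ 0.0497870684 + 0.1493612051 + 0.2240418077 + 0.2240418077
= 0.6472318889
≈ 0.647232

0.647232


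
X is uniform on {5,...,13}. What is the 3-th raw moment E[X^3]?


E[X^3] = (1/9) * sum(x^3 for x=5..13)
= 8181/9 = 909

909


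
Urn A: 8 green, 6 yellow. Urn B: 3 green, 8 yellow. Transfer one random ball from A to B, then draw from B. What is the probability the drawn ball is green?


P(transfer green) = 8/14 = 4/7; P(transfer yellow) = 3/7
If green transferred: Urn II has 4 green of 12, so P(green|green moved) = 1/3
If yellow transferred: Urn II has 3 green of 12, so P(green|yellow moved) = 1/4
By total probability: P(green) = 4/7*1/3 + 3/7*1/4 = 25/84

25/84


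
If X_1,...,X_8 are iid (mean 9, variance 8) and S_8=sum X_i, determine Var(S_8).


By independence, Var(S_n) = n*Var(X_1) = 8*8 = 64

64


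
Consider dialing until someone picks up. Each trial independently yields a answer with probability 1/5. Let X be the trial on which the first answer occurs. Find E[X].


For geometric (trials until first success), E[X] = 1/p = 1/(1/5) = 5

5


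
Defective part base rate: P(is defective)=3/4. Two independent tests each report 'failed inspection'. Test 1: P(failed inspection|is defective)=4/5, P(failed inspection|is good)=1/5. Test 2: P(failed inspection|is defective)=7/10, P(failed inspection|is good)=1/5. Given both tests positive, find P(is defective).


After test 1: P(+) = 4/5*3/4 + 1/5*1/4 = 13/20
P(B|+) = (3/5)/(13/20) = 12/13
After test 2 (use post1 as new prior): P(+) = 7/10*12/13 + 1/5*1/13 = 43/65
P(B|+,+) = (42/65)/(43/65) = 42/43

42/43


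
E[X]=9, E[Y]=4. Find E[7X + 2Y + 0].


E[7X + 2Y + 0] = 7*E[X] + 2*E[Y] + 0
= (7)*(9) + (2)*(4) + (0)
= 63 + 8 + 0 = 71

71


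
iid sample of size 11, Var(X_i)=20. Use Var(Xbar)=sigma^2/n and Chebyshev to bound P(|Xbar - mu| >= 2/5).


Var(Xbar) = Var(X)/n = 20/11
Chebyshev: P(|Xbar-mu| >= 2/5) <= Var(Xbar)/(2/5)^2 = (20/11)/(4/25) = 125/11
Bound exceeds 1, so trivial bound: 1

1


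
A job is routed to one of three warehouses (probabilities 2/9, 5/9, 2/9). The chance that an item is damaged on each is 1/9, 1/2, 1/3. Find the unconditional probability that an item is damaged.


P(A) = P(A|B1)P(B1) + P(A|B2)P(B2) + P(A|B3)P(B3)
= 1/9*2/9 + 1/2*5/9 + 1/3*2/9
= 2/81 + 5/18 + 2/27 = 61/162

61/162


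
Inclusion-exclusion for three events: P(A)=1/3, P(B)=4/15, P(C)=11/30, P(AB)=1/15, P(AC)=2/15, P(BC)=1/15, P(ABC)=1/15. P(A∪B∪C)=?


P(A∪B∪C) = P(A)+P(B)+P(C) - P(AB)-P(AC)-P(BC) + P(ABC)
= 1/3+4/15+11/30 - 1/15-2/15-1/15 + 1/15
= 23/30

23/30


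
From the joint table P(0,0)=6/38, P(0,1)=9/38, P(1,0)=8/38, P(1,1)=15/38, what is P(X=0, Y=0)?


Read from table: P(X=0, Y=0) = 6/38 = 3/19

3/19


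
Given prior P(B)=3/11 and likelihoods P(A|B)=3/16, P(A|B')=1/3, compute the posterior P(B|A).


P(A) = P(A|B)P(B) + P(A|B')P(B') = 3/16*3/11 + 1/3*8/11 = 155/528
P(B|A) = P(A|B)P(B)/P(A) = (9/176)/(155/528) = 27/155

27/155


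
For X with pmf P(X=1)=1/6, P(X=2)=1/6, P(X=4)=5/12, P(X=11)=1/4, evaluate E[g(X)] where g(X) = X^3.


E[X^3] = sum(g(x)*P(x))
= 1*1/6 + 8*1/6 + 64*5/12 + 1331*1/4
= 4331/12

4331/12


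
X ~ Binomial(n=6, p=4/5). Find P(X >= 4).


P(X>=4) = P(X=4) + P(X=5) + P(X=6)
= 768/3125 + 6144/15625 + 4096/15625
= 2816/3125

2816/3125


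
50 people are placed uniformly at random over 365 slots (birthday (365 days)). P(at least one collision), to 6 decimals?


P(all different) = prod((365-i)/365 for i=0..49) = 0.029626
P(at least one match) = 1 - 0.029626 = 0.970374

0.970374


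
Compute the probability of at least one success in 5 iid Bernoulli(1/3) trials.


P(at least one) = 1 - P(none)
P(none) = (1 - 1/3)^5 = (2/3)^5 = 32/243
P(at least one) = 1 - 32/243 = 211/243

211/243


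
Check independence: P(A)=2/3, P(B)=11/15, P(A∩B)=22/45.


P(A)*P(B) = 2/3*11/15 = 22/45
P(A∩B) = 22/45, which equals P(A)P(B), so independent

Yes, A and B are independent


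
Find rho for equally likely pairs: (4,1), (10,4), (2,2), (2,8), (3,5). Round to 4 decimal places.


Cov(X,Y) = -1.0000, Var(X) = 8.9600, Var(Y) = 6.0000
rho = Cov/(sqrt(VarX)*sqrt(VarY)) = -0.1364

-0.1364


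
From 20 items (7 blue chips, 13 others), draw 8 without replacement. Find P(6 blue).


P(X=6) = C(7,6)*C(13,2) / C(20,8)
= 7*78 / 125970
= 546/125970 = 7/1615

7/1615


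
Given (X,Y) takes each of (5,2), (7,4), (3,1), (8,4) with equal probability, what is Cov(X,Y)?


E[X]=23/4, E[Y]=11/4, E[XY]=73/4
Cov(X,Y) = E[XY] - E[X]E[Y] = 73/4 - 23/4*11/4 = 39/16

39/16


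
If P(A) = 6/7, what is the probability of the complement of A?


P(A') = 1 - P(A) = 1 - 6/7 = 1/7

1/7


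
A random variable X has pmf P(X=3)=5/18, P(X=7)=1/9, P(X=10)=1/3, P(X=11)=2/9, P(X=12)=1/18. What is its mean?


E[X] = sum(x * P(x))
= 3*5/18 + 7*1/9 + 10*1/3 + 11*2/9 + 12*1/18
= 145/18

145/18


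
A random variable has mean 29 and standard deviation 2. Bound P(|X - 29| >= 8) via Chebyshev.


k = 8/2 = 4
Chebyshev: P(|X-mu| >= k*sigma) <= 1/k^2 = 1/4^2 = 1/16

1/16


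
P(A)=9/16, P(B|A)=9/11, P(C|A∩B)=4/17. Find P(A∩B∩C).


P(A∩B∩C) = P(A) * P(B|A) * P(C|A∩B)
= 9/16 * 9/11 * 4/17
= 81/176 * 4/17 = 81/748

81/748


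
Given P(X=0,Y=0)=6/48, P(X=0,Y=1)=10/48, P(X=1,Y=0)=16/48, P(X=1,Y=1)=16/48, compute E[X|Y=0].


P(Y=0) = 22/48
E[X|Y=0] = (0*6 + 1*16)/22 = 16/22 = 8/11

8/11


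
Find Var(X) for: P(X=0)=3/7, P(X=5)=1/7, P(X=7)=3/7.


E[X] = 26/7, E[X^2] = 172/7
Var(X) = E[X^2] - (E[X])^2 = 172/7 - (26/7)^2 = 528/49

528/49


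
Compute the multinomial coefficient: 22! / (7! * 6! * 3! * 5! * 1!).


22! = 1124000727777607680000
Denominator: 7!=5040 * 6!=720 * 3!=6 * 5!=120 * 1!=1
Coefficient = 1124000727777607680000 / 2612736000 = 430200650880

430200650880


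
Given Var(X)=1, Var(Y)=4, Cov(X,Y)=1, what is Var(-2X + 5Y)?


Var(-2X + 5Y) = (-2)^2*Var(X) + 5^2*Var(Y) + 2*(-2)*5*Cov(X,Y)
= 4*1 + 25*4 - 20*1
= 4 + 100 - 20 = 84

84


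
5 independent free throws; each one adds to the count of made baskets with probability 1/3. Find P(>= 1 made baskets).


P(at least one) = 1 - P(none)
P(none) = (1 - 1/3)^5 = (2/3)^5 = 32/243
P(at least one) = 1 - 32/243 = 211/243

211/243


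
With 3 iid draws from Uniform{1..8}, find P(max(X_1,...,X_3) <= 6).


P(max <= 6) = P(all X_i <= 6) = (P(X_1 <= 6))^3
= (6/8)^3 = (3/4)^3 = 27/64

27/64


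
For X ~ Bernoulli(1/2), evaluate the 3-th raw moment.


For Bernoulli: X in {0,1}
E[X^3] = 0^3*(1-1/2) + 1^3*1/2 = 1/2

1/2


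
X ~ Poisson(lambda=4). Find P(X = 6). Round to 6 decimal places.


P(X=6) = e^(-4) * 4^6 / 6!
≈ 0.01831563889 * 4096 / 720
≈ 0.104196

0.104196


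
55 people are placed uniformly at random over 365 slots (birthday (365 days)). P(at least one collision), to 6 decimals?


P(all different) = prod((365-i)/365 for i=0..54) = 0.013738
P(at least one match) = 1 - 0.013738 = 0.986262

0.986262


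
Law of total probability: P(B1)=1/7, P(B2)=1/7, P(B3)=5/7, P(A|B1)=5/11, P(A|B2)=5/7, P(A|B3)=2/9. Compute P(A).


P(A) = P(A|B1)P(B1) + P(A|B2)P(B2) + P(A|B3)P(B3)
= 5/11*1/7 + 5/7*1/7 + 2/9*5/7
= 5/77 + 5/49 + 10/63 = 1580/4851

1580/4851


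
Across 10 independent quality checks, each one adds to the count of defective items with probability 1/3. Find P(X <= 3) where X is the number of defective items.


P(X<=3) = P(X=0) + P(X=1) + P(X=2) + P(X=3)
= 1024/59049 + 5120/59049 + 1280/6561 + 5120/19683
= 11008/19683

11008/19683


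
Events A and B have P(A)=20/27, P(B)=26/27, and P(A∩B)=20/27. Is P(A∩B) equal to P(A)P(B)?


P(A)*P(B) = 20/27*26/27 = 520/729
P(A∩B) = 20/27 != 520/729, so not independent

No, A and B are not independent


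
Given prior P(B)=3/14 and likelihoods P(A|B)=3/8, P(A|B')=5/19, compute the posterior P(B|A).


P(A) = P(A|B)P(B) + P(A|B')P(B') = 3/8*3/14 + 5/19*11/14 = 611/2128
P(B|A) = P(A|B)P(B)/P(A) = (9/112)/(611/2128) = 171/611

171/611


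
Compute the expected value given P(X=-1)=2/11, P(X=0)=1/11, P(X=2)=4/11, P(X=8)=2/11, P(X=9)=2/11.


E[X] = sum(x * P(x))
= -1*2/11 + 0*1/11 + 2*4/11 + 8*2/11 + 9*2/11
= 40/11

40/11


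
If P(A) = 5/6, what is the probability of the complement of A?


P(A') = 1 - P(A) = 1 - 5/6 = 1/6

1/6


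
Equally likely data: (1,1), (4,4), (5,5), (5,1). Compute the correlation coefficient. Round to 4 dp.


Cov(X,Y) = 1.4375, Var(X) = 2.6875, Var(Y) = 3.1875
rho = Cov/(sqrt(VarX)*sqrt(VarY)) = 0.4911

0.4911


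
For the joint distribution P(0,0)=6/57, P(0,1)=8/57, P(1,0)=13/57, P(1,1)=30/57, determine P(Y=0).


P(Y=0) = P(0,0)+P(1,0) = 6/57 + 13/57 = 19/57 = 1/3

1/3


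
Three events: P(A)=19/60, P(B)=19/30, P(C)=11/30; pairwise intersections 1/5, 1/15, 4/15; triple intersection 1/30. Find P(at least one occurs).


P(A∪B∪C) = P(A)+P(B)+P(C) - P(AB)-P(AC)-P(BC) + P(ABC)
= 19/60+19/30+11/30 - 1/5-1/15-4/15 + 1/30
= 49/60

49/60


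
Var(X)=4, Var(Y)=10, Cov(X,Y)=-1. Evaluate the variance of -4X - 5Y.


Var(-4X - 5Y) = (-4)^2*Var(X) + (-5)^2*Var(Y) + 2*(-4)*(-5)*Cov(X,Y)
= 16*4 + 25*10 + 40*(-1)
= 64 + 250 - 40 = 274

274


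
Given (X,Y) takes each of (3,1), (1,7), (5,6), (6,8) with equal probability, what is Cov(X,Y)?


E[X]=15/4, E[Y]=11/2, E[XY]=22
Cov(X,Y) = E[XY] - E[X]E[Y] = 22 - 15/4*11/2 = 11/8

11/8


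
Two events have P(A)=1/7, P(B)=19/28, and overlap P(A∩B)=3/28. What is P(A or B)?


P(A∪B) = P(A) + P(B) - P(A∩B)
= 1/7 + 19/28 - 3/28 = 5/7

5/7


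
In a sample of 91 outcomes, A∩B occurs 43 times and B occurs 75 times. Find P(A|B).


P(A|B) = P(A∩B)/P(B) = (43/91)/(75/91) = 43/75

43/75


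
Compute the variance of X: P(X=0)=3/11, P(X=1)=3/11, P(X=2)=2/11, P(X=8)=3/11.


E[X] = 31/11, E[X^2] = 203/11
Var(X) = E[X^2] - (E[X])^2 = 203/11 - (31/11)^2 = 1272/121

1272/121


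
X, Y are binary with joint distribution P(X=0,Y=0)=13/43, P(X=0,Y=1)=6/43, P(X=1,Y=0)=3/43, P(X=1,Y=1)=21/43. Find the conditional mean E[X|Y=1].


P(Y=1) = 27/43
E[X|Y=1] = (0*6 + 1*21)/27 = 21/27 = 7/9

7/9


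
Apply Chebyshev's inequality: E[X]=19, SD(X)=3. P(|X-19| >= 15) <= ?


k = 15/3 = 5
Chebyshev: P(|X-mu| >= k*sigma) <= 1/k^2 = 1/5^2 = 1/25

1/25


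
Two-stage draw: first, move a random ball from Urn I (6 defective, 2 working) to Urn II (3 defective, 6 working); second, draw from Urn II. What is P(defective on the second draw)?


P(transfer defective) = 6/8 = 3/4; P(transfer working) = 1/4
If defective transferred: Urn II has 4 defective of 10, so P(defective|defective moved) = 2/5
If working transferred: Urn II has 3 defective of 10, so P(defective|working moved) = 3/10
By total probability: P(defective) = 3/4*2/5 + 1/4*3/10 = 3/8

3/8


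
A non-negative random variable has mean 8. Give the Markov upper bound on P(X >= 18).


Markov: P(X >= a) <= E[X]/a
P(X >= 18) <= 8/18 = 4/9

4/9


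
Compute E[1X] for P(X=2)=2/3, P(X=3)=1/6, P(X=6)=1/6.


E[1X] = sum(g(x)*P(x))
= 2*2/3 + 3*1/6 + 6*1/6
= 17/6

17/6


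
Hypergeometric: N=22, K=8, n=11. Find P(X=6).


P(X=6) = C(8,6)*C(14,5) / C(22,11)
= 28*2002 / 705432
= 56056/705432 = 77/969

77/969


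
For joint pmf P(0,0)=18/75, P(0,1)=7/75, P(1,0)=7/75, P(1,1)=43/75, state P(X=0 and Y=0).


Read from table: P(X=0, Y=0) = 18/75 = 6/25

6/25


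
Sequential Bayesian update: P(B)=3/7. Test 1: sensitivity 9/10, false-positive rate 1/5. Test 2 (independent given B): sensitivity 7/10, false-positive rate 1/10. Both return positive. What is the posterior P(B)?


After test 1: P(+) = 9/10*3/7 + 1/5*4/7 = 1/2
P(B|+) = (27/70)/(1/2) = 27/35
After test 2 (use post1 as new prior): P(+) = 7/10*27/35 + 1/10*8/35 = 197/350
P(B|+,+) = (27/50)/(197/350) = 189/197

189/197


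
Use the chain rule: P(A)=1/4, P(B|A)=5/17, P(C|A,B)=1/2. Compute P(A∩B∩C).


P(A∩B∩C) = P(A) * P(B|A) * P(C|A∩B)
= 1/4 * 5/17 * 1/2
= 5/68 * 1/2 = 5/136

5/136


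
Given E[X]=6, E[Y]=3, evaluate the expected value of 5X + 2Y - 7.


E[5X + 2Y - 7] = 5*E[X] + 2*E[Y] - 7
= (5)*(6) + (2)*(3) + (-7)
= 30 + 6 - 7 = 29

29


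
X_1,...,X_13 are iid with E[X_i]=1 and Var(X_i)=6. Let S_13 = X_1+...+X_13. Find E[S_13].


E[S_n] = n*E[X_1] = 13*1 = 13

13


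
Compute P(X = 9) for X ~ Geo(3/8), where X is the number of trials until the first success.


P(X=9) = (1-p)^8 * p = (5/8)^8 * 3/8
= 390625/16777216 * 3/8 = 1171875/134217728

1171875/134217728


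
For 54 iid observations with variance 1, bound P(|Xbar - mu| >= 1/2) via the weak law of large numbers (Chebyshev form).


Var(Xbar) = Var(X)/n = 1/54
Chebyshev: P(|Xbar-mu| >= 1/2) <= Var(Xbar)/(1/2)^2 = (1/54)/(1/4) = 2/27

2/27


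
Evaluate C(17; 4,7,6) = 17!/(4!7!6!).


17! = 355687428096000
Denominator: 4!=24 * 7!=5040 * 6!=720
Coefficient = 355687428096000 / 87091200 = 4084080

4084080


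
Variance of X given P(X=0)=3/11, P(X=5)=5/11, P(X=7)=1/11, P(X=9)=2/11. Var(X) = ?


E[X] = 50/11, E[X^2] = 336/11
Var(X) = E[X^2] - (E[X])^2 = 336/11 - (50/11)^2 = 1196/121

1196/121


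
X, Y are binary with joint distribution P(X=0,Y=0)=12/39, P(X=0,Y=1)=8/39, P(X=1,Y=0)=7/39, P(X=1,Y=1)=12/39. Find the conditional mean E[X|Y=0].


P(Y=0) = 19/39
E[X|Y=0] = (0*12 + 1*7)/19 = 7/19

7/19


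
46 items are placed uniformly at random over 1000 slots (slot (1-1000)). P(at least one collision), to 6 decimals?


P(all different) = prod((1000-i)/1000 for i=0..45) = 0.349565
P(at least one match) = 1 - 0.349565 = 0.650435

0.650435


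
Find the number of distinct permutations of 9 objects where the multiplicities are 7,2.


9! = 362880
Denominator: 7!=5040 * 2!=2
Coefficient = 362880 / 10080 = 36

36


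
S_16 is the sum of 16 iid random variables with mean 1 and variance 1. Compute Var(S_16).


By independence, Var(S_n) = n*Var(X_1) = 16*1 = 16

16


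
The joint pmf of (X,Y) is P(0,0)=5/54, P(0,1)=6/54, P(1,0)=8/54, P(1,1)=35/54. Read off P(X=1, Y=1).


Read from table: P(X=1, Y=1) = 35/54

35/54


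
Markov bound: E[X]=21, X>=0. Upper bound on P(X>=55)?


Markov: P(X >= a) <= E[X]/a
P(X >= 55) <= 21/55

21/55


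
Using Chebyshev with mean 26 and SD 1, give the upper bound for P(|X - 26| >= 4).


k = 4/1 = 4
Chebyshev: P(|X-mu| >= k*sigma) <= 1/k^2 = 1/4^2 = 1/16

1/16


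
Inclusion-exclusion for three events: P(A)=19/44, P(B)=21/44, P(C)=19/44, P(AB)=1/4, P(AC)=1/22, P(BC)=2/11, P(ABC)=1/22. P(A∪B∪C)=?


P(A∪B∪C) = P(A)+P(B)+P(C) - P(AB)-P(AC)-P(BC) + P(ABC)
= 19/44+21/44+19/44 - 1/4-1/22-2/11 + 1/22
= 10/11

10/11


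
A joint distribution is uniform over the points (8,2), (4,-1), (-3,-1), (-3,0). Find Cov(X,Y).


E[X]=3/2, E[Y]=0, E[XY]=15/4
Cov(X,Y) = E[XY] - E[X]E[Y] = 15/4 - 3/2*0 = 15/4

15/4


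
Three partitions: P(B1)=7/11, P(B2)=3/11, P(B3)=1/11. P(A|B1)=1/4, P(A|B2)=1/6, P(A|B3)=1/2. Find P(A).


P(A) = P(A|B1)P(B1) + P(A|B2)P(B2) + P(A|B3)P(B3)
= 1/4*7/11 + 1/6*3/11 + 1/2*1/11
= 7/44 + 1/22 + 1/22 = 1/4

1/4


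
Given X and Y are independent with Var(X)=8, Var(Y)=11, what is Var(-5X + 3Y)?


Independence => Cov(X,Y)=0
Var(-5X + 3Y) = (-5)^2*Var(X) + 3^2*Var(Y)
= 25*8 + 9*11 = 299

299


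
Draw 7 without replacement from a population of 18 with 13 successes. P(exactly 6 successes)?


P(X=6) = C(13,6)*C(5,1) / C(18,7)
= 1716*5 / 31824
= 8580/31824 = 55/204

55/204


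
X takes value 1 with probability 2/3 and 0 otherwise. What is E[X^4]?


For Bernoulli: X in {0,1}
E[X^4] = 0^4*(1-2/3) + 1^4*2/3 = 2/3

2/3


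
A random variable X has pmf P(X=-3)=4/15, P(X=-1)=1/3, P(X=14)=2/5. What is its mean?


E[X] = sum(x * P(x))
= -3*4/15 - 1*1/3 + 14*2/5
= 67/15

67/15


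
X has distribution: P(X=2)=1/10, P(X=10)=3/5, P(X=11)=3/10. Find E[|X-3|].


E[|X-3|] = sum(g(x)*P(x))
= 1*1/10 + 7*3/5 + 8*3/10
= 67/10

67/10


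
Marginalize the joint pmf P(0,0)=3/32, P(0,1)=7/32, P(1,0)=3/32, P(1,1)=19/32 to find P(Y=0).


P(Y=0) = P(0,0)+P(1,0) = 3/32 + 3/32 = 6/32 = 3/16

3/16


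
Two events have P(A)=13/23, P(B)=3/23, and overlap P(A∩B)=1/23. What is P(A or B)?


P(A∪B) = P(A) + P(B) - P(A∩B)
= 13/23 + 3/23 - 1/23 = 15/23

15/23


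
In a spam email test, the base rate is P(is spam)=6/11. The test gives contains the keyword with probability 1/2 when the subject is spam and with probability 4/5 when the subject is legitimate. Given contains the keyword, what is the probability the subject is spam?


P(A) = P(A|B)P(B) + P(A|B')P(B') = 1/2*6/11 + 4/5*5/11 = 7/11
P(B|A) = P(A|B)P(B)/P(A) = (3/11)/(7/11) = 3/7

3/7


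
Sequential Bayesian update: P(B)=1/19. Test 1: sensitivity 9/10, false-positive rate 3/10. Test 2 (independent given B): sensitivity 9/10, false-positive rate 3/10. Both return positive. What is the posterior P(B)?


After test 1: P(+) = 9/10*1/19 + 3/10*18/19 = 63/190
P(B|+) = (9/190)/(63/190) = 1/7
After test 2 (use post1 as new prior): P(+) = 9/10*1/7 + 3/10*6/7 = 27/70
P(B|+,+) = (9/70)/(27/70) = 1/3

1/3


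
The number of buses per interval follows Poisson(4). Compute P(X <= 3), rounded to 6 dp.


P(X<=3) = e^(-4)*4^0/0! + e^(-4)*4^1/1! + e^(-4)*4^2/2! + e^(-4)*4^3/3!
≈ 0.0183156389 + 0.0732625556 + 0.1465251111 + 0.1953668148
= 0.4334701204
≈ 0.433470

0.433470


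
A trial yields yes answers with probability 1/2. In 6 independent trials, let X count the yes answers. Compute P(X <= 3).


P(X<=3) = P(X=0) + P(X=1) + P(X=2) + P(X=3)
= 1/64 + 3/32 + 15/64 + 5/16
= 21/32

21/32


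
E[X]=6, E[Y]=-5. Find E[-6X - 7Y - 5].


E[-6X - 7Y - 5] = -6*E[X] - 7*E[Y] - 5
= (-6)*(6) + (-7)*(-5) + (-5)
= -36 + 35 - 5 = -6

-6


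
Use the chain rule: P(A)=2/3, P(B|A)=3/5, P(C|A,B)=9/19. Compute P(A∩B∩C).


P(A∩B∩C) = P(A) * P(B|A) * P(C|A∩B)
= 2/3 * 3/5 * 9/19
= 2/5 * 9/19 = 18/95

18/95


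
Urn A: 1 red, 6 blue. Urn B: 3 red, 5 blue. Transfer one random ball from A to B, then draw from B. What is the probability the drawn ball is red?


P(transfer red) = 1/7; P(transfer blue) = 6/7
If red transferred: Urn II has 4 red of 9, so P(red|red moved) = 4/9
If blue transferred: Urn II has 3 red of 9, so P(red|blue moved) = 1/3
By total probability: P(red) = 1/7*4/9 + 6/7*1/3 = 22/63

22/63


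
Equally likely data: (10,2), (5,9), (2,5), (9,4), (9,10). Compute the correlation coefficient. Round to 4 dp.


Cov(X,Y) = -1.8000, Var(X) = 9.2000, Var(Y) = 9.2000
rho = Cov/(sqrt(VarX)*sqrt(VarY)) = -0.1957

-0.1957


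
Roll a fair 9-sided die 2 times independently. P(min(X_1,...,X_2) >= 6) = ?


P(min >= 6) = P(all X_i >= 6) = (P(X_1 >= 6))^2
= (4/9)^2 = 16/81

16/81


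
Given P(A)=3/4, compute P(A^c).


P(A') = 1 - P(A) = 1 - 3/4 = 1/4

1/4


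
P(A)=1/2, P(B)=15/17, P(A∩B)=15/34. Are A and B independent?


P(A)*P(B) = 1/2*15/17 = 15/34
P(A∩B) = 15/34, which equals P(A)P(B), so independent

Yes, A and B are independent


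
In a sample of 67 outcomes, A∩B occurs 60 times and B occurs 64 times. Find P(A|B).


P(A|B) = P(A∩B)/P(B) = (60/67)/(64/67) = 60/64 = 15/16

15/16


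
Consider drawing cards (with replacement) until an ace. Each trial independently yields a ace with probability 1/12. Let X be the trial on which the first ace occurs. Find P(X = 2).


P(X=2) = (1-p)^1 * p = (11/12)^1 * 1/12
= 11/12 * 1/12 = 11/144

11/144


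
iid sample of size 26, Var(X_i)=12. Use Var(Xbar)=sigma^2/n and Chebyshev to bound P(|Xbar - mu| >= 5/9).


Var(Xbar) = Var(X)/n = 12/26
Chebyshev: P(|Xbar-mu| >= 5/9) <= Var(Xbar)/(5/9)^2 = (6/13)/(25/81) = 486/325
Bound exceeds 1, so trivial bound: 1

1


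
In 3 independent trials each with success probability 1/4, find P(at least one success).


P(at least one) = 1 - P(none)
P(none) = (1 - 1/4)^3 = (3/4)^3 = 27/64
P(at least one) = 1 - 27/64 = 37/64

37/64


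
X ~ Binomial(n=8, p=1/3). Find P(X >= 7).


P(X>=7) = P(X=7) + P(X=8)
= 16/6561 + 1/6561
= 17/6561

17/6561


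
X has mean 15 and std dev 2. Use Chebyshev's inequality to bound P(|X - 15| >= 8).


k = 8/2 = 4
Chebyshev: P(|X-mu| >= k*sigma) <= 1/k^2 = 1/4^2 = 1/16

1/16


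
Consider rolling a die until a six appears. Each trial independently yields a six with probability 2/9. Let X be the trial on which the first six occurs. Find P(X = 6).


P(X=6) = (1-p)^5 * p = (7/9)^5 * 2/9
= 16807/59049 * 2/9 = 33614/531441

33614/531441


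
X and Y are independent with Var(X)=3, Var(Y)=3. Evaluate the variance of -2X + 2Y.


Independence => Cov(X,Y)=0
Var(-2X + 2Y) = (-2)^2*Var(X) + 2^2*Var(Y)
= 4*3 + 4*3 = 24

24


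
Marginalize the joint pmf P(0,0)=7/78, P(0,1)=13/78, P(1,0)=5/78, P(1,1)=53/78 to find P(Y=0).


P(Y=0) = P(0,0)+P(1,0) = 7/78 + 5/78 = 12/78 = 2/13

2/13


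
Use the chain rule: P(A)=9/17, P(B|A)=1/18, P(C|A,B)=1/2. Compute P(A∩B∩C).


P(A∩B∩C) = P(A) * P(B|A) * P(C|A∩B)
= 9/17 * 1/18 * 1/2
= 1/34 * 1/2 = 1/68

1/68


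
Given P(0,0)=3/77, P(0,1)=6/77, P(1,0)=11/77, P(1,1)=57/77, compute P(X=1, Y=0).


Read from table: P(X=1, Y=0) = 11/77 = 1/7

1/7


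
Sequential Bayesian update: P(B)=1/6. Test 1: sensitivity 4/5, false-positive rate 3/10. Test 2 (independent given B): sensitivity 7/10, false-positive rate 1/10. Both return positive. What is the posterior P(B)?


After test 1: P(+) = 4/5*1/6 + 3/10*5/6 = 23/60
P(B|+) = (2/15)/(23/60) = 8/23
After test 2 (use post1 as new prior): P(+) = 7/10*8/23 + 1/10*15/23 = 71/230
P(B|+,+) = (28/115)/(71/230) = 56/71

56/71


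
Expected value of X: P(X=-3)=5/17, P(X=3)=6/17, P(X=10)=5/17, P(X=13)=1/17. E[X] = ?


E[X] = sum(x * P(x))
= -3*5/17 + 3*6/17 + 10*5/17 + 13*1/17
= 66/17

66/17


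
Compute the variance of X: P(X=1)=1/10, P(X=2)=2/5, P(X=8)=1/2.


E[X] = 49/10, E[X^2] = 337/10
Var(X) = E[X^2] - (E[X])^2 = 337/10 - (49/10)^2 = 969/100

969/100


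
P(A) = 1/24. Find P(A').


P(A') = 1 - P(A) = 1 - 1/24 = 23/24

23/24


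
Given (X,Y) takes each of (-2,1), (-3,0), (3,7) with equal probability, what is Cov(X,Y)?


E[X]=-2/3, E[Y]=8/3, E[XY]=19/3
Cov(X,Y) = E[XY] - E[X]E[Y] = 19/3 + 2/3*8/3 = 73/9

73/9


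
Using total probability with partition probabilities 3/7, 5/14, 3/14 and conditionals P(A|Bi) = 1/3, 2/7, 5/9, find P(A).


P(A) = P(A|B1)P(B1) + P(A|B2)P(B2) + P(A|B3)P(B3)
= 1/3*3/7 + 2/7*5/14 + 5/9*3/14
= 1/7 + 5/49 + 5/42 = 107/294

107/294


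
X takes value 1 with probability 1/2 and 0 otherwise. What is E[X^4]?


For Bernoulli: X in {0,1}
E[X^4] = 0^4*(1-1/2) + 1^4*1/2 = 1/2

1/2


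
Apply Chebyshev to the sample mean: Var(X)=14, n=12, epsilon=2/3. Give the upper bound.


Var(Xbar) = Var(X)/n = 14/12
Chebyshev: P(|Xbar-mu| >= 2/3) <= Var(Xbar)/(2/3)^2 = (7/6)/(4/9) = 21/8
Bound exceeds 1, so trivial bound: 1

1


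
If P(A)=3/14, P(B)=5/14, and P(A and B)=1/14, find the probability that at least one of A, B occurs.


P(A∪B) = P(A) + P(B) - P(A∩B)
= 3/14 + 5/14 - 1/14 = 1/2

1/2


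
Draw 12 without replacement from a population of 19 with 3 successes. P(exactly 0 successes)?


P(X=0) = C(3,0)*C(16,12) / C(19,12)
= 1*1820 / 50388
= 1820/50388 = 35/969

35/969


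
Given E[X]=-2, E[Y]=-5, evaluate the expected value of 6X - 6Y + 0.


E[6X - 6Y + 0] = 6*E[X] - 6*E[Y] + 0
= (6)*(-2) + (-6)*(-5) + (0)
= -12 + 30 + 0 = 18

18


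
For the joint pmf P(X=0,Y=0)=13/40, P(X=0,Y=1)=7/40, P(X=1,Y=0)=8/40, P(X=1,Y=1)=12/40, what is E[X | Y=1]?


P(Y=1) = 19/40
E[X|Y=1] = (0*7 + 1*12)/19 = 12/19

12/19


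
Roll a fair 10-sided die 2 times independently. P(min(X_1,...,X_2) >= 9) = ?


P(min >= 9) = P(all X_i >= 9) = (P(X_1 >= 9))^2
= (2/10)^2 = (1/5)^2 = 1/25

1/25


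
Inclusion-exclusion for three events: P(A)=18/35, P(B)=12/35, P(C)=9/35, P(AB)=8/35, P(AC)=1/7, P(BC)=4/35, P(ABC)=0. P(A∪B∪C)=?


P(A∪B∪C) = P(A)+P(B)+P(C) - P(AB)-P(AC)-P(BC) + P(ABC)
= 18/35+12/35+9/35 - 8/35-1/7-4/35 + 0
= 22/35

22/35


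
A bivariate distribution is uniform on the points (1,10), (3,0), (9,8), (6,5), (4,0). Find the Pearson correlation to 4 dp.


Cov(X,Y) = 1.2400, Var(X) = 7.4400, Var(Y) = 16.6400
rho = Cov/(sqrt(VarX)*sqrt(VarY)) = 0.1114

0.1114


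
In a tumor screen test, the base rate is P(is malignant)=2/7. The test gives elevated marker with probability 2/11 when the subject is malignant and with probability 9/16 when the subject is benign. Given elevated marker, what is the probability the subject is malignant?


P(A) = P(A|B)P(B) + P(A|B')P(B') = 2/11*2/7 + 9/16*5/7 = 559/1232
P(B|A) = P(A|B)P(B)/P(A) = (4/77)/(559/1232) = 64/559

64/559


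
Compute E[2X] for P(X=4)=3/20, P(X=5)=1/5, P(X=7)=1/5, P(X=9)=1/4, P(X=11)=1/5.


E[2X] = sum(g(x)*P(x))
= 8*3/20 + 10*1/5 + 14*1/5 + 18*1/4 + 22*1/5
= 149/10

149/10


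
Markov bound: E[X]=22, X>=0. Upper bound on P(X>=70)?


Markov: P(X >= a) <= E[X]/a
P(X >= 70) <= 22/70 = 11/35

11/35


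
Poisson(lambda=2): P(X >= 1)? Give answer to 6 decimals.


P(X>=1) = 1 - P(X<=0) = 1 - (e^(-2)*2^0/0!)
≈ 1 - 0.1353352832 = 0.8646647168
≈ 0.864665

0.864665


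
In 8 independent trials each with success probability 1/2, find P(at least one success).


P(at least one) = 1 - P(none)
P(none) = (1 - 1/2)^8 = (1/2)^8 = 1/256
P(at least one) = 1 - 1/256 = 255/256

255/256


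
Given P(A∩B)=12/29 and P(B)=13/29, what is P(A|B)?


P(A|B) = P(A∩B)/P(B) = (12/29)/(13/29) = 12/13

12/13


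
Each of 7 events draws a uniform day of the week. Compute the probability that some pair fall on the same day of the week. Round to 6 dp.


P(all different) = prod((7-i)/7 for i=0..6) = 0.006120
P(at least one match) = 1 - 0.006120 = 0.993880

0.993880


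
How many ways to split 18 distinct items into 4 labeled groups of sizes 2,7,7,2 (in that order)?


18! = 6402373705728000
Denominator: 2!=2 * 7!=5040 * 7!=5040 * 2!=2
Coefficient = 6402373705728000 / 101606400 = 63011520

63011520
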